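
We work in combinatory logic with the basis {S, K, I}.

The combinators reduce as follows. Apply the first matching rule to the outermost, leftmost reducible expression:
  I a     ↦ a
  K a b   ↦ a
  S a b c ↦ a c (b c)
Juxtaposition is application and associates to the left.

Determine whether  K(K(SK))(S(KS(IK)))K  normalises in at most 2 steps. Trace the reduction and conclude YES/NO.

  start: K(K(SK))(S(KS(IK)))K
  step 1: K(SK)K
  step 2: SK

Answer: YES — reaches normal form SK in 2 ≤ 2 steps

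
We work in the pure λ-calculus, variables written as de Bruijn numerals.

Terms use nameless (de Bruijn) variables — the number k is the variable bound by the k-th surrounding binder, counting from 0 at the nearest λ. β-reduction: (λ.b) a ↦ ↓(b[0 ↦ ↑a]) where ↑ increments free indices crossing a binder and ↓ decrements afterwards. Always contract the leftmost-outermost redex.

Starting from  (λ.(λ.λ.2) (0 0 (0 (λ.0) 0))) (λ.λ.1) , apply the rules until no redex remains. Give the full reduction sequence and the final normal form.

  start: (λ.(λ.λ.2) (0 0 (0 (λ.0) 0))) (λ.λ.1)
  step 1: (λ.λ.λ.λ.1) ((λ.λ.1) (λ.λ.1) ((λ.λ.1) (λ.0) (λ.λ.1)))
  step 2: λ.λ.λ.1

Answer: normal form = λ.λ.λ.1  (in 2 steps)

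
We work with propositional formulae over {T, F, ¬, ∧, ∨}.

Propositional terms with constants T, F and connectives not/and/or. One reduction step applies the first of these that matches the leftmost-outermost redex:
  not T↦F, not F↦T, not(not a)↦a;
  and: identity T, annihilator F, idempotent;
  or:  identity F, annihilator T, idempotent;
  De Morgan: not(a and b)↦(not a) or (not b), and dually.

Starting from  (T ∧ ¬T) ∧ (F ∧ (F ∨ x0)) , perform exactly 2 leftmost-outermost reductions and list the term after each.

Answer: after 2 steps: F ∧ (F ∧ (F ∨ x0))

Derivation:
  start: (T ∧ ¬T) ∧ (F ∧ (F ∨ x0))
  [1] ¬T ∧ (F ∧ (F ∨ x0))
  [2] F ∧ (F ∧ (F ∨ x0))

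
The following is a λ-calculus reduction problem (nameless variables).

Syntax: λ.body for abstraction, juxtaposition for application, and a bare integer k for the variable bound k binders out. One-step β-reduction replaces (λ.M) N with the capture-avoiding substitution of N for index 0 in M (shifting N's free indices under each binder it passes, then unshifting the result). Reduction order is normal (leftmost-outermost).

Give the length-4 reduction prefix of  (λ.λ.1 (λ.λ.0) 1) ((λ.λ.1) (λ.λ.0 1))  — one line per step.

  start: (λ.λ.1 (λ.λ.0) 1) ((λ.λ.1) (λ.λ.0 1))
  [1] λ.(λ.λ.1) (λ.λ.0 1) (λ.λ.0) ((λ.λ.1) (λ.λ.0 1))
  [2] λ.(λ.λ.λ.0 1) (λ.λ.0) ((λ.λ.1) (λ.λ.0 1))
  [3] λ.(λ.λ.0 1) ((λ.λ.1) (λ.λ.0 1))
  [4] λ.λ.0 ((λ.λ.1) (λ.λ.0 1))

Answer: after 4 steps: λ.λ.0 ((λ.λ.1) (λ.λ.0 1))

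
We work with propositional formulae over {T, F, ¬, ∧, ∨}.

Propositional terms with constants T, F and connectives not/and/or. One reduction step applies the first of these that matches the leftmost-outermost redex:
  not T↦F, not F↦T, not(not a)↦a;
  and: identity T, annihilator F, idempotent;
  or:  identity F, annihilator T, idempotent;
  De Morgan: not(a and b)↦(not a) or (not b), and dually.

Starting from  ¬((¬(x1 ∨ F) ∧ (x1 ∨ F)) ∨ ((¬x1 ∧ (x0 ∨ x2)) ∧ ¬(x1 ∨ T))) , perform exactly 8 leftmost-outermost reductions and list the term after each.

  start: ¬((¬(x1 ∨ F) ∧ (x1 ∨ F)) ∨ ((¬x1 ∧ (x0 ∨ x2)) ∧ ¬(x1 ∨ T)))
  [1] ¬(¬(x1 ∨ F) ∧ (x1 ∨ F)) ∧ ¬((¬x1 ∧ (x0 ∨ x2)) ∧ ¬(x1 ∨ T))
  [2] (¬¬(x1 ∨ F) ∨ ¬(x1 ∨ F)) ∧ ¬((¬x1 ∧ (x0 ∨ x2)) ∧ ¬(x1 ∨ T))
  [3] ((x1 ∨ F) ∨ ¬(x1 ∨ F)) ∧ ¬((¬x1 ∧ (x0 ∨ x2)) ∧ ¬(x1 ∨ T))
  [4] (x1 ∨ ¬(x1 ∨ F)) ∧ ¬((¬x1 ∧ (x0 ∨ x2)) ∧ ¬(x1 ∨ T))
  [5] (x1 ∨ (¬x1 ∧ ¬F)) ∧ ¬((¬x1 ∧ (x0 ∨ x2)) ∧ ¬(x1 ∨ T))
  [6] (x1 ∨ (¬x1 ∧ T)) ∧ ¬((¬x1 ∧ (x0 ∨ x2)) ∧ ¬(x1 ∨ T))
  [7] (x1 ∨ ¬x1) ∧ ¬((¬x1 ∧ (x0 ∨ x2)) ∧ ¬(x1 ∨ T))
  [8] (x1 ∨ ¬x1) ∧ (¬(¬x1 ∧ (x0 ∨ x2)) ∨ ¬¬(x1 ∨ T))

Answer: after 8 steps: (x1 ∨ ¬x1) ∧ (¬(¬x1 ∧ (x0 ∨ x2)) ∨ ¬¬(x1 ∨ T))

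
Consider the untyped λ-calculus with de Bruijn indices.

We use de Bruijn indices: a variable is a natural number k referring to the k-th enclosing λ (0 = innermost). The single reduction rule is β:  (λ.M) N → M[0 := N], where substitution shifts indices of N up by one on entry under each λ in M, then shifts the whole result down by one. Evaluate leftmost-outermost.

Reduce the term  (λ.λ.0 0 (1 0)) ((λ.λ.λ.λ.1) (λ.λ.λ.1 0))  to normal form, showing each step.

Answer: normal form = λ.0 0 (λ.λ.1)  (in 3 steps)

Working:
  start: (λ.λ.0 0 (1 0)) ((λ.λ.λ.λ.1) (λ.λ.λ.1 0))
  step 1: λ.0 0 ((λ.λ.λ.λ.1) (λ.λ.λ.1 0) 0)
  step 2: λ.0 0 ((λ.λ.λ.1) 0)
  step 3: λ.0 0 (λ.λ.1)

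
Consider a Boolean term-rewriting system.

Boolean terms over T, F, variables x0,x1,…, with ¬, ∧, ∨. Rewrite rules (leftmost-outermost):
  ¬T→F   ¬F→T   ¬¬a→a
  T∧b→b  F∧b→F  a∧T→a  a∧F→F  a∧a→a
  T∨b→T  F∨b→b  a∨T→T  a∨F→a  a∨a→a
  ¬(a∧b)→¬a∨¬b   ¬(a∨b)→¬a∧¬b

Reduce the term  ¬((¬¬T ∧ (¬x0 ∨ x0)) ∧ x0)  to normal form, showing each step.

Answer: normal form = (x0 ∧ ¬x0) ∨ ¬x0  (in 7 steps)

Working:
  start: ¬((¬¬T ∧ (¬x0 ∨ x0)) ∧ x0)
  step 1: ¬(¬¬T ∧ (¬x0 ∨ x0)) ∨ ¬x0
  step 2: (¬¬¬T ∨ ¬(¬x0 ∨ x0)) ∨ ¬x0
  step 3: (¬T ∨ ¬(¬x0 ∨ x0)) ∨ ¬x0
  step 4: (F ∨ ¬(¬x0 ∨ x0)) ∨ ¬x0
  step 5: ¬(¬x0 ∨ x0) ∨ ¬x0
  step 6: (¬¬x0 ∧ ¬x0) ∨ ¬x0
  step 7: (x0 ∧ ¬x0) ∨ ¬x0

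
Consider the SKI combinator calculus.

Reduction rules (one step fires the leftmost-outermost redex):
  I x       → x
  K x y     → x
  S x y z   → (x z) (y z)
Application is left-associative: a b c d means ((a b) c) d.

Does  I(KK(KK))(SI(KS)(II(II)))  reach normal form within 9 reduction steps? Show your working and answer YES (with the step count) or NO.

Answer: YES — reaches normal form KS in 9 ≤ 9 steps

Derivation:
  start: I(KK(KK))(SI(KS)(II(II)))
  step 1: KK(KK)(SI(KS)(II(II)))
  step 2: K(SI(KS)(II(II)))
  step 3: K(I(II(II))(KS(II(II))))
  step 4: K(II(II)(KS(II(II))))
  step 5: K(I(II)(KS(II(II))))
  step 6: K(II(KS(II(II))))
  step 7: K(I(KS(II(II))))
  step 8: K(KS(II(II)))
  step 9: KS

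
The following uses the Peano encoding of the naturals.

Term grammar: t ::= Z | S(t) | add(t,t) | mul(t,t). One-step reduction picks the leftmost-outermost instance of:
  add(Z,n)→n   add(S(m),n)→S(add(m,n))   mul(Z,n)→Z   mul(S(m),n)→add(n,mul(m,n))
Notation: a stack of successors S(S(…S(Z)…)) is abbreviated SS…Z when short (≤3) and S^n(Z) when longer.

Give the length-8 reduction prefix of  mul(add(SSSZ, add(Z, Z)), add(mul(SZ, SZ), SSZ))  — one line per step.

Answer: after 8 steps: S(add(add(Z, SSZ), mul(add(SSZ, add(Z, Z)), add(mul(SZ, SZ), SSZ))))

Reduction:
  start: mul(add(SSSZ, add(Z, Z)), add(mul(SZ, SZ), SSZ))
  [1] mul(S(add(SSZ, add(Z, Z))), add(mul(SZ, SZ), SSZ))
  [2] add(add(mul(SZ, SZ), SSZ), mul(add(SSZ, add(Z, Z)), add(mul(SZ, SZ), SSZ)))
  [3] add(add(add(SZ, mul(Z, SZ)), SSZ), mul(add(SSZ, add(Z, Z)), add(mul(SZ, SZ), SSZ)))
  [4] add(add(S(add(Z, mul(Z, SZ))), SSZ), mul(add(SSZ, add(Z, Z)), add(mul(SZ, SZ), SSZ)))
  [5] add(S(add(add(Z, mul(Z, SZ)), SSZ)), mul(add(SSZ, add(Z, Z)), add(mul(SZ, SZ), SSZ)))
  [6] S(add(add(add(Z, mul(Z, SZ)), SSZ), mul(add(SSZ, add(Z, Z)), add(mul(SZ, SZ), SSZ))))
  [7] S(add(add(mul(Z, SZ), SSZ), mul(add(SSZ, add(Z, Z)), add(mul(SZ, SZ), SSZ))))
  [8] S(add(add(Z, SSZ), mul(add(SSZ, add(Z, Z)), add(mul(SZ, SZ), SSZ))))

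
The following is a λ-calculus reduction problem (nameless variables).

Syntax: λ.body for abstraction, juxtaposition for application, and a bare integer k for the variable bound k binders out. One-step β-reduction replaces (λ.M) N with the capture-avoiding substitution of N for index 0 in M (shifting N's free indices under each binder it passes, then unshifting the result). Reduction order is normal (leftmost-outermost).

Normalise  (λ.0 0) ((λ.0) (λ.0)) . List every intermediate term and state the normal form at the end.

  start: (λ.0 0) ((λ.0) (λ.0))
  [1] (λ.0) (λ.0) ((λ.0) (λ.0))
  [2] (λ.0) ((λ.0) (λ.0))
  [3] (λ.0) (λ.0)
  [4] λ.0

Answer: normal form = λ.0  (in 4 steps)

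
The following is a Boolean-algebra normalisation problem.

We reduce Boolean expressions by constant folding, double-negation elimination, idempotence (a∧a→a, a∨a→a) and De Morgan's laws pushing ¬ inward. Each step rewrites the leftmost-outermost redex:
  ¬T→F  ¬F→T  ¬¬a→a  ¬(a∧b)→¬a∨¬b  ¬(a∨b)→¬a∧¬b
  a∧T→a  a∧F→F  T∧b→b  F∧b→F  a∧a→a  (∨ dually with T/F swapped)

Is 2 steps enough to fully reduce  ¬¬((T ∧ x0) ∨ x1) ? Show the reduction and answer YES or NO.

  start: ¬¬((T ∧ x0) ∨ x1)
  [1] (T ∧ x0) ∨ x1
  [2] x0 ∨ x1

Answer: YES — reaches normal form x0 ∨ x1 in 2 ≤ 2 steps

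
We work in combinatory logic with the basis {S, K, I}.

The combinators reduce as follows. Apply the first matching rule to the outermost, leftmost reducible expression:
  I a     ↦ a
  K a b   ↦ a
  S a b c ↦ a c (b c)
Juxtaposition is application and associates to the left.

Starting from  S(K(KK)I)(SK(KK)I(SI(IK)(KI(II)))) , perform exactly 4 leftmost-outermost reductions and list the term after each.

  start: S(K(KK)I)(SK(KK)I(SI(IK)(KI(II))))
  step 1: S(KK)(SK(KK)I(SI(IK)(KI(II))))
  step 2: S(KK)(KI(KKI)(SI(IK)(KI(II))))
  step 3: S(KK)(I(SI(IK)(KI(II))))
  step 4: S(KK)(SI(IK)(KI(II)))

Answer: after 4 steps: S(KK)(SI(IK)(KI(II)))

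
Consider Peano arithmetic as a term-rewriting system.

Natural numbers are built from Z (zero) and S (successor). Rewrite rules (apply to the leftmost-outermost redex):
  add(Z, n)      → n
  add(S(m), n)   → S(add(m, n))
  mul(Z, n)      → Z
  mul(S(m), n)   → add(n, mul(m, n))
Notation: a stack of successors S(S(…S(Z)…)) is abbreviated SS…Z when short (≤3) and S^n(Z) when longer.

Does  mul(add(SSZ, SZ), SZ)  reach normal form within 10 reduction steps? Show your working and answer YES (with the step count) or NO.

Answer: NO — after 10 steps the term is S(S(add(SZ, mul(Z, SZ)))), not yet normal

Working:
  start: mul(add(SSZ, SZ), SZ)
  →1  mul(S(add(SZ, SZ)), SZ)
  →2  add(SZ, mul(add(SZ, SZ), SZ))
  →3  S(add(Z, mul(add(SZ, SZ), SZ)))
  →4  S(mul(add(SZ, SZ), SZ))
  →5  S(mul(S(add(Z, SZ)), SZ))
  →6  S(add(SZ, mul(add(Z, SZ), SZ)))
  →7  S(S(add(Z, mul(add(Z, SZ), SZ))))
  →8  S(S(mul(add(Z, SZ), SZ)))
  →9  S(S(mul(SZ, SZ)))
  →10  S(S(add(SZ, mul(Z, SZ))))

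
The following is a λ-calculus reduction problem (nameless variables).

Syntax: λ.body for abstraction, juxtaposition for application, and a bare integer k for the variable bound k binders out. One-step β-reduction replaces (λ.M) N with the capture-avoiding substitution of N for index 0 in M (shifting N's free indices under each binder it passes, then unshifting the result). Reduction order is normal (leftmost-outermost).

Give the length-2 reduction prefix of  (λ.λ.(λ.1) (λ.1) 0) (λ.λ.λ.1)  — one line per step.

  start: (λ.λ.(λ.1) (λ.1) 0) (λ.λ.λ.1)
  step 1: λ.(λ.1) (λ.1) 0
  step 2: λ.0 0

Answer: after 2 steps: λ.0 0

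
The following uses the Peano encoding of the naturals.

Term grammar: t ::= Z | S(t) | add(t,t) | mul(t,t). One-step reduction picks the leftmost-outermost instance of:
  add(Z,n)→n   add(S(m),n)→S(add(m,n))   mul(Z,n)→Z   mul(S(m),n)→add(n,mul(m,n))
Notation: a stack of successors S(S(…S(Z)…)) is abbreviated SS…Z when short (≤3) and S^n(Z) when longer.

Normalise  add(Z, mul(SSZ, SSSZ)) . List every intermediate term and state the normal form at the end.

Answer: normal form = S^6(Z)  (in 12 steps)

Working:
  start: add(Z, mul(SSZ, SSSZ))
  [1] mul(SSZ, SSSZ)
  [2] add(SSSZ, mul(SZ, SSSZ))
  [3] S(add(SSZ, mul(SZ, SSSZ)))
  [4] S(S(add(SZ, mul(SZ, SSSZ))))
  [5] S(S(S(add(Z, mul(SZ, SSSZ)))))
  [6] S(S(S(mul(SZ, SSSZ))))
  [7] S(S(S(add(SSSZ, mul(Z, SSSZ)))))
  [8] S(S(S(S(add(SSZ, mul(Z, SSSZ))))))
  [9] S(S(S(S(S(add(SZ, mul(Z, SSSZ)))))))
  [10] S(S(S(S(S(S(add(Z, mul(Z, SSSZ))))))))
  [11] S(S(S(S(S(S(mul(Z, SSSZ)))))))
  [12] S^6(Z)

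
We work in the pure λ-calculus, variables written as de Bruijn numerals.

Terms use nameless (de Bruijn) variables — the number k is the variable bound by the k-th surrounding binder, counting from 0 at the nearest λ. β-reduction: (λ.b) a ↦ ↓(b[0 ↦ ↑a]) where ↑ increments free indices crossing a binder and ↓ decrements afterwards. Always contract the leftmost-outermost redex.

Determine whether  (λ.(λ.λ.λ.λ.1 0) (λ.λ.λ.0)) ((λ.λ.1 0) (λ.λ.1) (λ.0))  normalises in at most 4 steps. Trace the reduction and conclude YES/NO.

Answer: YES — reaches normal form λ.λ.λ.1 0 in 2 ≤ 4 steps

Derivation:
  start: (λ.(λ.λ.λ.λ.1 0) (λ.λ.λ.0)) ((λ.λ.1 0) (λ.λ.1) (λ.0))
  →1  (λ.λ.λ.λ.1 0) (λ.λ.λ.0)
  →2  λ.λ.λ.1 0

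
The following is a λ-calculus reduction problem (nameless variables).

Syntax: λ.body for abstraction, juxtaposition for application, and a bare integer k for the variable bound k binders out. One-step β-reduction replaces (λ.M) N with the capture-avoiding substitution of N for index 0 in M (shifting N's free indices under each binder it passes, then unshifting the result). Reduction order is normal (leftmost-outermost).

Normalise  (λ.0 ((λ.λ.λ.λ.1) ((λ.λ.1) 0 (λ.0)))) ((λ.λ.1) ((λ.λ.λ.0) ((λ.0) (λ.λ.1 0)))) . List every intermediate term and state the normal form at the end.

  start: (λ.0 ((λ.λ.λ.λ.1) ((λ.λ.1) 0 (λ.0)))) ((λ.λ.1) ((λ.λ.λ.0) ((λ.0) (λ.λ.1 0))))
  step 1: (λ.λ.1) ((λ.λ.λ.0) ((λ.0) (λ.λ.1 0))) ((λ.λ.λ.λ.1) ((λ.λ.1) ((λ.λ.1) ((λ.λ.λ.0) ((λ.0) (λ.λ.1 0)))) (λ.0)))
  step 2: (λ.(λ.λ.λ.0) ((λ.0) (λ.λ.1 0))) ((λ.λ.λ.λ.1) ((λ.λ.1) ((λ.λ.1) ((λ.λ.λ.0) ((λ.0) (λ.λ.1 0)))) (λ.0)))
  step 3: (λ.λ.λ.0) ((λ.0) (λ.λ.1 0))
  step 4: λ.λ.0

Answer: normal form = λ.λ.0  (in 4 steps)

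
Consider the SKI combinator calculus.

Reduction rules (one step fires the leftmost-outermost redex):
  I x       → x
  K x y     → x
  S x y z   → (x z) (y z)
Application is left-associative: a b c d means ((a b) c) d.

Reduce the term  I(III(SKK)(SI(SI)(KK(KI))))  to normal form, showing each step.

Answer: normal form = K(SIK)  (in 10 steps)

Derivation:
  start: I(III(SKK)(SI(SI)(KK(KI))))
  step 1: III(SKK)(SI(SI)(KK(KI)))
  step 2: II(SKK)(SI(SI)(KK(KI)))
  step 3: I(SKK)(SI(SI)(KK(KI)))
  step 4: SKK(SI(SI)(KK(KI)))
  step 5: K(SI(SI)(KK(KI)))(K(SI(SI)(KK(KI))))
  step 6: SI(SI)(KK(KI))
  step 7: I(KK(KI))(SI(KK(KI)))
  step 8: KK(KI)(SI(KK(KI)))
  step 9: K(SI(KK(KI)))
  step 10: K(SIK)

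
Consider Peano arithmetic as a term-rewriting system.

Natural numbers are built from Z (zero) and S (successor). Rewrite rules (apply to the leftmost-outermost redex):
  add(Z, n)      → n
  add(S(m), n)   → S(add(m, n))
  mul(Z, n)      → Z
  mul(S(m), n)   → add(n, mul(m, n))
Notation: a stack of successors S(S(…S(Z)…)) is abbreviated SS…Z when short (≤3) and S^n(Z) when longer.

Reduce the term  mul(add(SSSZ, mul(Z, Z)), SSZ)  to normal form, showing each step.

Answer: normal form = S^6(Z)  (in 18 steps)

Reduction:
  start: mul(add(SSSZ, mul(Z, Z)), SSZ)
  →1  mul(S(add(SSZ, mul(Z, Z))), SSZ)
  →2  add(SSZ, mul(add(SSZ, mul(Z, Z)), SSZ))
  →3  S(add(SZ, mul(add(SSZ, mul(Z, Z)), SSZ)))
  →4  S(S(add(Z, mul(add(SSZ, mul(Z, Z)), SSZ))))
  →5  S(S(mul(add(SSZ, mul(Z, Z)), SSZ)))
  →6  S(S(mul(S(add(SZ, mul(Z, Z))), SSZ)))
  →7  S(S(add(SSZ, mul(add(SZ, mul(Z, Z)), SSZ))))
  →8  S(S(S(add(SZ, mul(add(SZ, mul(Z, Z)), SSZ)))))
  →9  S(S(S(S(add(Z, mul(add(SZ, mul(Z, Z)), SSZ))))))
  →10  S(S(S(S(mul(add(SZ, mul(Z, Z)), SSZ)))))
  →11  S(S(S(S(mul(S(add(Z, mul(Z, Z))), SSZ)))))
  →12  S(S(S(S(add(SSZ, mul(add(Z, mul(Z, Z)), SSZ))))))
  →13  S(S(S(S(S(add(SZ, mul(add(Z, mul(Z, Z)), SSZ)))))))
  →14  S(S(S(S(S(S(add(Z, mul(add(Z, mul(Z, Z)), SSZ))))))))
  →15  S(S(S(S(S(S(mul(add(Z, mul(Z, Z)), SSZ)))))))
  →16  S(S(S(S(S(S(mul(mul(Z, Z), SSZ)))))))
  →17  S(S(S(S(S(S(mul(Z, SSZ)))))))
  →18  S^6(Z)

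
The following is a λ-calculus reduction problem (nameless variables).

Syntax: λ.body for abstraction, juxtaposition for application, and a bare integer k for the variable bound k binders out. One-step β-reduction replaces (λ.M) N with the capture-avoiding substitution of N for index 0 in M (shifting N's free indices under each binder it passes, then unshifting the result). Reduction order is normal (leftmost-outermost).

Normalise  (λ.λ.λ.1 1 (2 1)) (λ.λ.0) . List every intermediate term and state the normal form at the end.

Answer: normal form = λ.λ.1 1 (λ.0)  (in 2 steps)

Derivation:
  start: (λ.λ.λ.1 1 (2 1)) (λ.λ.0)
  →1  λ.λ.1 1 ((λ.λ.0) 1)
  →2  λ.λ.1 1 (λ.0)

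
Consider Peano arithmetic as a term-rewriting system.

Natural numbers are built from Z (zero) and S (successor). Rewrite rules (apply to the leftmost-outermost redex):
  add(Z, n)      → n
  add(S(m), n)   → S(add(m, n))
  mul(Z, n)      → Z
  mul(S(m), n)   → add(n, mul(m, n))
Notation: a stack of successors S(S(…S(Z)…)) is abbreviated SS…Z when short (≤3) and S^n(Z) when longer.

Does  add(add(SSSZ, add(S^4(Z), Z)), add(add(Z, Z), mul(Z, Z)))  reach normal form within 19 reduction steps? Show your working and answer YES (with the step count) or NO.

Answer: NO — after 19 steps the term is S(S(S(S(S(S(S(mul(Z, Z)))))))), not yet normal

Reduction:
  start: add(add(SSSZ, add(S^4(Z), Z)), add(add(Z, Z), mul(Z, Z)))
  →1  add(S(add(SSZ, add(S^4(Z), Z))), add(add(Z, Z), mul(Z, Z)))
  →2  S(add(add(SSZ, add(S^4(Z), Z)), add(add(Z, Z), mul(Z, Z))))
  →3  S(add(S(add(SZ, add(S^4(Z), Z))), add(add(Z, Z), mul(Z, Z))))
  →4  S(S(add(add(SZ, add(S^4(Z), Z)), add(add(Z, Z), mul(Z, Z)))))
  →5  S(S(add(S(add(Z, add(S^4(Z), Z))), add(add(Z, Z), mul(Z, Z)))))
  →6  S(S(S(add(add(Z, add(S^4(Z), Z)), add(add(Z, Z), mul(Z, Z))))))
  →7  S(S(S(add(add(S^4(Z), Z), add(add(Z, Z), mul(Z, Z))))))
  →8  S(S(S(add(S(add(SSSZ, Z)), add(add(Z, Z), mul(Z, Z))))))
  →9  S(S(S(S(add(add(SSSZ, Z), add(add(Z, Z), mul(Z, Z)))))))
  →10  S(S(S(S(add(S(add(SSZ, Z)), add(add(Z, Z), mul(Z, Z)))))))
  →11  S(S(S(S(S(add(add(SSZ, Z), add(add(Z, Z), mul(Z, Z))))))))
  →12  S(S(S(S(S(add(S(add(SZ, Z)), add(add(Z, Z), mul(Z, Z))))))))
  →13  S(S(S(S(S(S(add(add(SZ, Z), add(add(Z, Z), mul(Z, Z)))))))))
  →14  S(S(S(S(S(S(add(S(add(Z, Z)), add(add(Z, Z), mul(Z, Z)))))))))
  →15  S(S(S(S(S(S(S(add(add(Z, Z), add(add(Z, Z), mul(Z, Z))))))))))
  →16  S(S(S(S(S(S(S(add(Z, add(add(Z, Z), mul(Z, Z))))))))))
  →17  S(S(S(S(S(S(S(add(add(Z, Z), mul(Z, Z)))))))))
  →18  S(S(S(S(S(S(S(add(Z, mul(Z, Z)))))))))
  →19  S(S(S(S(S(S(S(mul(Z, Z))))))))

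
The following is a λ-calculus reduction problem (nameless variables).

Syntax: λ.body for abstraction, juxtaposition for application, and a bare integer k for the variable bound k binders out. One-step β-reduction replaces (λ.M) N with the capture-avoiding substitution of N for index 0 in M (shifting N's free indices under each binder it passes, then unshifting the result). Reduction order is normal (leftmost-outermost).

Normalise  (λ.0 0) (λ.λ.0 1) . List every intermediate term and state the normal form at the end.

Answer: normal form = λ.0 (λ.λ.0 1)  (in 2 steps)

Working:
  start: (λ.0 0) (λ.λ.0 1)
  [1] (λ.λ.0 1) (λ.λ.0 1)
  [2] λ.0 (λ.λ.0 1)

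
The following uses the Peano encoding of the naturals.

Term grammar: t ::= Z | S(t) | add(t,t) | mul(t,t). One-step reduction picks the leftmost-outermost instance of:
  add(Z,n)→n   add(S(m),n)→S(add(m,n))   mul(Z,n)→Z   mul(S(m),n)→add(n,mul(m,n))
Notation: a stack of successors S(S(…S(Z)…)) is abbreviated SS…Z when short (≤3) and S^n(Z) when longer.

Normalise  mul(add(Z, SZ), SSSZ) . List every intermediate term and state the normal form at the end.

  start: mul(add(Z, SZ), SSSZ)
  step 1: mul(SZ, SSSZ)
  step 2: add(SSSZ, mul(Z, SSSZ))
  step 3: S(add(SSZ, mul(Z, SSSZ)))
  step 4: S(S(add(SZ, mul(Z, SSSZ))))
  step 5: S(S(S(add(Z, mul(Z, SSSZ)))))
  step 6: S(S(S(mul(Z, SSSZ))))
  step 7: SSSZ

Answer: normal form = SSSZ  (in 7 steps)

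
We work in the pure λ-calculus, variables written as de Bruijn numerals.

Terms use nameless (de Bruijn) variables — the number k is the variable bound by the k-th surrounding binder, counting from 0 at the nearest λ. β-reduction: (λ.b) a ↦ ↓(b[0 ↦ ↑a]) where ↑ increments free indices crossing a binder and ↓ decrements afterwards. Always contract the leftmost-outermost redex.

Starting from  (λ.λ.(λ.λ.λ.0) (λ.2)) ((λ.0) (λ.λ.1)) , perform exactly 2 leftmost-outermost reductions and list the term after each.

Answer: after 2 steps: λ.λ.λ.0

Working:
  start: (λ.λ.(λ.λ.λ.0) (λ.2)) ((λ.0) (λ.λ.1))
  →1  λ.(λ.λ.λ.0) (λ.(λ.0) (λ.λ.1))
  →2  λ.λ.λ.0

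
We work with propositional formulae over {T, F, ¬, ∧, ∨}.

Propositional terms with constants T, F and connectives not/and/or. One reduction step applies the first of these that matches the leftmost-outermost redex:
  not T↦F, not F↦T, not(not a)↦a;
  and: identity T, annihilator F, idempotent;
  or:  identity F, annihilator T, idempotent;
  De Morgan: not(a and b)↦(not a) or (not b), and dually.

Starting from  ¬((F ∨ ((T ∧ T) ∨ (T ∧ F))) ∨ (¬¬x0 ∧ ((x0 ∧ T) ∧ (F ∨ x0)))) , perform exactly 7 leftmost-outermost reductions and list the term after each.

Answer: after 7 steps: (¬T ∧ ¬(T ∧ F)) ∧ ¬(¬¬x0 ∧ ((x0 ∧ T) ∧ (F ∨ x0)))

Working:
  start: ¬((F ∨ ((T ∧ T) ∨ (T ∧ F))) ∨ (¬¬x0 ∧ ((x0 ∧ T) ∧ (F ∨ x0))))
  [1] ¬(F ∨ ((T ∧ T) ∨ (T ∧ F))) ∧ ¬(¬¬x0 ∧ ((x0 ∧ T) ∧ (F ∨ x0)))
  [2] (¬F ∧ ¬((T ∧ T) ∨ (T ∧ F))) ∧ ¬(¬¬x0 ∧ ((x0 ∧ T) ∧ (F ∨ x0)))
  [3] (T ∧ ¬((T ∧ T) ∨ (T ∧ F))) ∧ ¬(¬¬x0 ∧ ((x0 ∧ T) ∧ (F ∨ x0)))
  [4] ¬((T ∧ T) ∨ (T ∧ F)) ∧ ¬(¬¬x0 ∧ ((x0 ∧ T) ∧ (F ∨ x0)))
  [5] (¬(T ∧ T) ∧ ¬(T ∧ F)) ∧ ¬(¬¬x0 ∧ ((x0 ∧ T) ∧ (F ∨ x0)))
  [6] ((¬T ∨ ¬T) ∧ ¬(T ∧ F)) ∧ ¬(¬¬x0 ∧ ((x0 ∧ T) ∧ (F ∨ x0)))
  [7] (¬T ∧ ¬(T ∧ F)) ∧ ¬(¬¬x0 ∧ ((x0 ∧ T) ∧ (F ∨ x0)))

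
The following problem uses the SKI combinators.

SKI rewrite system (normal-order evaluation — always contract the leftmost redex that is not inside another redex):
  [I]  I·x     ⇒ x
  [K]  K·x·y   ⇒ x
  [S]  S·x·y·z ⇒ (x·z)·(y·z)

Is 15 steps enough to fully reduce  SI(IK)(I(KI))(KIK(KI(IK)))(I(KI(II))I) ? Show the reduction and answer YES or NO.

  start: SI(IK)(I(KI))(KIK(KI(IK)))(I(KI(II))I)
  [1] I(I(KI))(IK(I(KI)))(KIK(KI(IK)))(I(KI(II))I)
  [2] I(KI)(IK(I(KI)))(KIK(KI(IK)))(I(KI(II))I)
  [3] KI(IK(I(KI)))(KIK(KI(IK)))(I(KI(II))I)
  [4] I(KIK(KI(IK)))(I(KI(II))I)
  [5] KIK(KI(IK))(I(KI(II))I)
  [6] I(KI(IK))(I(KI(II))I)
  [7] KI(IK)(I(KI(II))I)
  [8] I(I(KI(II))I)
  [9] I(KI(II))I
  [10] KI(II)I
  [11] II
  [12] I

Answer: YES — reaches normal form I in 12 ≤ 15 steps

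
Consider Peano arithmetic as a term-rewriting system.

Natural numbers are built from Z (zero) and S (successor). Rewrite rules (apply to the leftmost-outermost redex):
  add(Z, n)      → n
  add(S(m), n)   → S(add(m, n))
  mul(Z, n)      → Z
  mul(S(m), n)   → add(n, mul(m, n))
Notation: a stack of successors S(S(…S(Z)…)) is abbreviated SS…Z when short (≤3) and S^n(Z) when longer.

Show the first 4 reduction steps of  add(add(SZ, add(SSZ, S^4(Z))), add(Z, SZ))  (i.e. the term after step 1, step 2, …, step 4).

Answer: after 4 steps: S(add(S(add(SZ, S^4(Z))), add(Z, SZ)))

Working:
  start: add(add(SZ, add(SSZ, S^4(Z))), add(Z, SZ))
  [1] add(S(add(Z, add(SSZ, S^4(Z)))), add(Z, SZ))
  [2] S(add(add(Z, add(SSZ, S^4(Z))), add(Z, SZ)))
  [3] S(add(add(SSZ, S^4(Z)), add(Z, SZ)))
  [4] S(add(S(add(SZ, S^4(Z))), add(Z, SZ)))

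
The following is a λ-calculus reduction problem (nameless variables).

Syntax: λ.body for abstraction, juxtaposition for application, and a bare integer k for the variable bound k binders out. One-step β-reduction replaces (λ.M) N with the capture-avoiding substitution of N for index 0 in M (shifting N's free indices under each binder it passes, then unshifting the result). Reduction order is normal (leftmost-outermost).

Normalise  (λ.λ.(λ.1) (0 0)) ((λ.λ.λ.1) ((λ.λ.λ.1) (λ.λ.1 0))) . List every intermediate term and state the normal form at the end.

  start: (λ.λ.(λ.1) (0 0)) ((λ.λ.λ.1) ((λ.λ.λ.1) (λ.λ.1 0)))
  step 1: λ.(λ.1) (0 0)
  step 2: λ.0

Answer: normal form = λ.0  (in 2 steps)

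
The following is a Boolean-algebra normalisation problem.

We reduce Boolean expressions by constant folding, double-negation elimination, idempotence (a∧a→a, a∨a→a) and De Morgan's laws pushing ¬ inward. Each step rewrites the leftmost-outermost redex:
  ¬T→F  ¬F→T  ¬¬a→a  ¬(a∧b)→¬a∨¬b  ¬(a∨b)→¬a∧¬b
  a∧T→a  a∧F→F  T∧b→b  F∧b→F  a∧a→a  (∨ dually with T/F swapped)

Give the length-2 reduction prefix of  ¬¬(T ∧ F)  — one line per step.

Answer: after 2 steps: F

Working:
  start: ¬¬(T ∧ F)
  [1] T ∧ F
  [2] F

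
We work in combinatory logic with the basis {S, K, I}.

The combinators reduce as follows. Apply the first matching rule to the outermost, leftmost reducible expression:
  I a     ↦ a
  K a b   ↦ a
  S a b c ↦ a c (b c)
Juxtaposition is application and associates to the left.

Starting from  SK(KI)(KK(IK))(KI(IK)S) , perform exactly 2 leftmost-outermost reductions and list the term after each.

Answer: after 2 steps: KK(IK)(KI(IK)S)

Working:
  start: SK(KI)(KK(IK))(KI(IK)S)
  →1  K(KK(IK))(KI(KK(IK)))(KI(IK)S)
  →2  KK(IK)(KI(IK)S)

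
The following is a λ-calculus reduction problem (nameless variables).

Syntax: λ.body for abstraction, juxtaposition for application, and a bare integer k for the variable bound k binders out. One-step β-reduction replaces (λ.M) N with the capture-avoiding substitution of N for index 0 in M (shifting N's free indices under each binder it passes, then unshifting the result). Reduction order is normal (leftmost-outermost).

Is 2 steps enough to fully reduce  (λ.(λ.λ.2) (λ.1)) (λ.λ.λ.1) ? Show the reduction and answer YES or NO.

Answer: YES — reaches normal form λ.λ.λ.λ.1 in 2 ≤ 2 steps

Working:
  start: (λ.(λ.λ.2) (λ.1)) (λ.λ.λ.1)
  [1] (λ.λ.λ.λ.λ.1) (λ.λ.λ.λ.1)
  [2] λ.λ.λ.λ.1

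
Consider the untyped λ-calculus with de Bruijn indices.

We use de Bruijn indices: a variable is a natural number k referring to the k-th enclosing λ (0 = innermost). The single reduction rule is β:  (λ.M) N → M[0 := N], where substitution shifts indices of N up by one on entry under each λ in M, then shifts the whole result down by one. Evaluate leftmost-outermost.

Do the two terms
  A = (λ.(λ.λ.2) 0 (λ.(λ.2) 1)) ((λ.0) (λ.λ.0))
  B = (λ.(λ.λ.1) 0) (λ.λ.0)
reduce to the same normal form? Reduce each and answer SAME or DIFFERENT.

Answer: DIFFERENT — A ⇓ λ.λ.0, B ⇓ λ.λ.λ.0

Derivation:
Term A:
  start: (λ.(λ.λ.2) 0 (λ.(λ.2) 1)) ((λ.0) (λ.λ.0))
  step 1: (λ.λ.(λ.0) (λ.λ.0)) ((λ.0) (λ.λ.0)) (λ.(λ.(λ.0) (λ.λ.0)) ((λ.0) (λ.λ.0)))
  step 2: (λ.(λ.0) (λ.λ.0)) (λ.(λ.(λ.0) (λ.λ.0)) ((λ.0) (λ.λ.0)))
  step 3: (λ.0) (λ.λ.0)
  step 4: λ.λ.0

Term B:
  start: (λ.(λ.λ.1) 0) (λ.λ.0)
  step 1: (λ.λ.1) (λ.λ.0)
  step 2: λ.λ.λ.0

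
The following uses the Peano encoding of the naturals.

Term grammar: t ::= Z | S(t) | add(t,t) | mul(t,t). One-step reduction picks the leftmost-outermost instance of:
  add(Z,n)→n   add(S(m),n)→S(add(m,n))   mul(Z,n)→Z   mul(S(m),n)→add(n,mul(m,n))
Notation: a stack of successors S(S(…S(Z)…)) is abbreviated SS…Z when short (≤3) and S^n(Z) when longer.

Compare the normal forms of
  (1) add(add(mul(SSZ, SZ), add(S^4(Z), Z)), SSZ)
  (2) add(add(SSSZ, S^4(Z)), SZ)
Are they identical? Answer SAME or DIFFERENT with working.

Term A:
  start: add(add(mul(SSZ, SZ), add(S^4(Z), Z)), SSZ)
  →1  add(add(add(SZ, mul(SZ, SZ)), add(S^4(Z), Z)), SSZ)
  →2  add(add(S(add(Z, mul(SZ, SZ))), add(S^4(Z), Z)), SSZ)
  →3  add(S(add(add(Z, mul(SZ, SZ)), add(S^4(Z), Z))), SSZ)
  →4  S(add(add(add(Z, mul(SZ, SZ)), add(S^4(Z), Z)), SSZ))
  →5  S(add(add(mul(SZ, SZ), add(S^4(Z), Z)), SSZ))
  →6  S(add(add(add(SZ, mul(Z, SZ)), add(S^4(Z), Z)), SSZ))
  →7  S(add(add(S(add(Z, mul(Z, SZ))), add(S^4(Z), Z)), SSZ))
  →8  S(add(S(add(add(Z, mul(Z, SZ)), add(S^4(Z), Z))), SSZ))
  →9  S(S(add(add(add(Z, mul(Z, SZ)), add(S^4(Z), Z)), SSZ)))
  →10  S(S(add(add(mul(Z, SZ), add(S^4(Z), Z)), SSZ)))
  →11  S(S(add(add(Z, add(S^4(Z), Z)), SSZ)))
  →12  S(S(add(add(S^4(Z), Z), SSZ)))
  →13  S(S(add(S(add(SSSZ, Z)), SSZ)))
  →14  S(S(S(add(add(SSSZ, Z), SSZ))))
  →15  S(S(S(add(S(add(SSZ, Z)), SSZ))))
  →16  S(S(S(S(add(add(SSZ, Z), SSZ)))))
  →17  S(S(S(S(add(S(add(SZ, Z)), SSZ)))))
  →18  S(S(S(S(S(add(add(SZ, Z), SSZ))))))
  →19  S(S(S(S(S(add(S(add(Z, Z)), SSZ))))))
  →20  S(S(S(S(S(S(add(add(Z, Z), SSZ)))))))
  →21  S(S(S(S(S(S(add(Z, SSZ)))))))
  →22  S^8(Z)

Term B:
  start: add(add(SSSZ, S^4(Z)), SZ)
  →1  add(S(add(SSZ, S^4(Z))), SZ)
  →2  S(add(add(SSZ, S^4(Z)), SZ))
  →3  S(add(S(add(SZ, S^4(Z))), SZ))
  →4  S(S(add(add(SZ, S^4(Z)), SZ)))
  →5  S(S(add(S(add(Z, S^4(Z))), SZ)))
  →6  S(S(S(add(add(Z, S^4(Z)), SZ))))
  →7  S(S(S(add(S^4(Z), SZ))))
  →8  S(S(S(S(add(SSSZ, SZ)))))
  →9  S(S(S(S(S(add(SSZ, SZ))))))
  →10  S(S(S(S(S(S(add(SZ, SZ)))))))
  →11  S(S(S(S(S(S(S(add(Z, SZ))))))))
  →12  S^8(Z)

Answer: SAME — A ⇓ S^8(Z), B ⇓ S^8(Z)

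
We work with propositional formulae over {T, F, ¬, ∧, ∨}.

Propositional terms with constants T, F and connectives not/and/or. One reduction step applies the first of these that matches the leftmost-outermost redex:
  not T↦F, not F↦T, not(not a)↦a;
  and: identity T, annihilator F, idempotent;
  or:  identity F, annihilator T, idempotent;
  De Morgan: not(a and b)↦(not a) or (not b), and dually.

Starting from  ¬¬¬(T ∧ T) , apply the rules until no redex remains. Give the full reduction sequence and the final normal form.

  start: ¬¬¬(T ∧ T)
  →1  ¬(T ∧ T)
  →2  ¬T ∨ ¬T
  →3  ¬T
  →4  F

Answer: normal form = F  (in 4 steps)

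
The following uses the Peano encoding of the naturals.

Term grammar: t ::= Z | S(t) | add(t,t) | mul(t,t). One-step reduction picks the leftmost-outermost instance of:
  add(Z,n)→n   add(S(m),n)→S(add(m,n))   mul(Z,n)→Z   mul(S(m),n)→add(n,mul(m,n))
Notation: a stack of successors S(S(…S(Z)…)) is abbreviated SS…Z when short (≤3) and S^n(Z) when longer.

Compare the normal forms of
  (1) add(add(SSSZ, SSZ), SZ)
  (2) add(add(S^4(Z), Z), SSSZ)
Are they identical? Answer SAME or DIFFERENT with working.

Answer: DIFFERENT — A ⇓ S^6(Z), B ⇓ S^7(Z)

Working:
Term A:
  start: add(add(SSSZ, SSZ), SZ)
  →1  add(S(add(SSZ, SSZ)), SZ)
  →2  S(add(add(SSZ, SSZ), SZ))
  →3  S(add(S(add(SZ, SSZ)), SZ))
  →4  S(S(add(add(SZ, SSZ), SZ)))
  →5  S(S(add(S(add(Z, SSZ)), SZ)))
  →6  S(S(S(add(add(Z, SSZ), SZ))))
  →7  S(S(S(add(SSZ, SZ))))
  →8  S(S(S(S(add(SZ, SZ)))))
  →9  S(S(S(S(S(add(Z, SZ))))))
  →10  S^6(Z)

Term B:
  start: add(add(S^4(Z), Z), SSSZ)
  →1  add(S(add(SSSZ, Z)), SSSZ)
  →2  S(add(add(SSSZ, Z), SSSZ))
  →3  S(add(S(add(SSZ, Z)), SSSZ))
  →4  S(S(add(add(SSZ, Z), SSSZ)))
  →5  S(S(add(S(add(SZ, Z)), SSSZ)))
  →6  S(S(S(add(add(SZ, Z), SSSZ))))
  →7  S(S(S(add(S(add(Z, Z)), SSSZ))))
  →8  S(S(S(S(add(add(Z, Z), SSSZ)))))
  →9  S(S(S(S(add(Z, SSSZ)))))
  →10  S^7(Z)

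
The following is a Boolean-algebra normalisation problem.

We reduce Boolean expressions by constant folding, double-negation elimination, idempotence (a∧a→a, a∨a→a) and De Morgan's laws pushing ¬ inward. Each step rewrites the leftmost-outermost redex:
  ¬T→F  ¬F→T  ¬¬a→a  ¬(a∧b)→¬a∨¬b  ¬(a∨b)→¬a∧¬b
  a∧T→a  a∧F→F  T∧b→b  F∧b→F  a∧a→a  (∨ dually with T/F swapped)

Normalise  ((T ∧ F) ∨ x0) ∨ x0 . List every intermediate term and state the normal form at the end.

Answer: normal form = x0  (in 3 steps)

Working:
  start: ((T ∧ F) ∨ x0) ∨ x0
  step 1: (F ∨ x0) ∨ x0
  step 2: x0 ∨ x0
  step 3: x0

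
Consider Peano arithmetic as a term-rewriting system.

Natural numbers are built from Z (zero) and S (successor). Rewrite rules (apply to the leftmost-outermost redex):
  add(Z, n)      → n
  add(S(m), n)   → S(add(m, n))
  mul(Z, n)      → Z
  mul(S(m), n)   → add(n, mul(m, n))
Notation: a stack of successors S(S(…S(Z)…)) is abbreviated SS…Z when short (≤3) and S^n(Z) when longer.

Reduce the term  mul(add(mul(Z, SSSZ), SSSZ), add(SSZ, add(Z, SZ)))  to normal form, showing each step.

  start: mul(add(mul(Z, SSSZ), SSSZ), add(SSZ, add(Z, SZ)))
  step 1: mul(add(Z, SSSZ), add(SSZ, add(Z, SZ)))
  step 2: mul(SSSZ, add(SSZ, add(Z, SZ)))
  step 3: add(add(SSZ, add(Z, SZ)), mul(SSZ, add(SSZ, add(Z, SZ))))
  step 4: add(S(add(SZ, add(Z, SZ))), mul(SSZ, add(SSZ, add(Z, SZ))))
  step 5: S(add(add(SZ, add(Z, SZ)), mul(SSZ, add(SSZ, add(Z, SZ)))))
  step 6: S(add(S(add(Z, add(Z, SZ))), mul(SSZ, add(SSZ, add(Z, SZ)))))
  step 7: S(S(add(add(Z, add(Z, SZ)), mul(SSZ, add(SSZ, add(Z, SZ))))))
  step 8: S(S(add(add(Z, SZ), mul(SSZ, add(SSZ, add(Z, SZ))))))
  step 9: S(S(add(SZ, mul(SSZ, add(SSZ, add(Z, SZ))))))
  step 10: S(S(S(add(Z, mul(SSZ, add(SSZ, add(Z, SZ)))))))
  step 11: S(S(S(mul(SSZ, add(SSZ, add(Z, SZ))))))
  step 12: S(S(S(add(add(SSZ, add(Z, SZ)), mul(SZ, add(SSZ, add(Z, SZ)))))))
  step 13: S(S(S(add(S(add(SZ, add(Z, SZ))), mul(SZ, add(SSZ, add(Z, SZ)))))))
  step 14: S(S(S(S(add(add(SZ, add(Z, SZ)), mul(SZ, add(SSZ, add(Z, SZ))))))))
  step 15: S(S(S(S(add(S(add(Z, add(Z, SZ))), mul(SZ, add(SSZ, add(Z, SZ))))))))
  step 16: S(S(S(S(S(add(add(Z, add(Z, SZ)), mul(SZ, add(SSZ, add(Z, SZ)))))))))
  step 17: S(S(S(S(S(add(add(Z, SZ), mul(SZ, add(SSZ, add(Z, SZ)))))))))
  step 18: S(S(S(S(S(add(SZ, mul(SZ, add(SSZ, add(Z, SZ)))))))))
  step 19: S(S(S(S(S(S(add(Z, mul(SZ, add(SSZ, add(Z, SZ))))))))))
  step 20: S(S(S(S(S(S(mul(SZ, add(SSZ, add(Z, SZ)))))))))
  step 21: S(S(S(S(S(S(add(add(SSZ, add(Z, SZ)), mul(Z, add(SSZ, add(Z, SZ))))))))))
  step 22: S(S(S(S(S(S(add(S(add(SZ, add(Z, SZ))), mul(Z, add(SSZ, add(Z, SZ))))))))))
  step 23: S(S(S(S(S(S(S(add(add(SZ, add(Z, SZ)), mul(Z, add(SSZ, add(Z, SZ)))))))))))
  step 24: S(S(S(S(S(S(S(add(S(add(Z, add(Z, SZ))), mul(Z, add(SSZ, add(Z, SZ)))))))))))
  step 25: S(S(S(S(S(S(S(S(add(add(Z, add(Z, SZ)), mul(Z, add(SSZ, add(Z, SZ))))))))))))
  step 26: S(S(S(S(S(S(S(S(add(add(Z, SZ), mul(Z, add(SSZ, add(Z, SZ))))))))))))
  step 27: S(S(S(S(S(S(S(S(add(SZ, mul(Z, add(SSZ, add(Z, SZ))))))))))))
  step 28: S(S(S(S(S(S(S(S(S(add(Z, mul(Z, add(SSZ, add(Z, SZ)))))))))))))
  step 29: S(S(S(S(S(S(S(S(S(mul(Z, add(SSZ, add(Z, SZ))))))))))))
  step 30: S^9(Z)

Answer: normal form = S^9(Z)  (in 30 steps)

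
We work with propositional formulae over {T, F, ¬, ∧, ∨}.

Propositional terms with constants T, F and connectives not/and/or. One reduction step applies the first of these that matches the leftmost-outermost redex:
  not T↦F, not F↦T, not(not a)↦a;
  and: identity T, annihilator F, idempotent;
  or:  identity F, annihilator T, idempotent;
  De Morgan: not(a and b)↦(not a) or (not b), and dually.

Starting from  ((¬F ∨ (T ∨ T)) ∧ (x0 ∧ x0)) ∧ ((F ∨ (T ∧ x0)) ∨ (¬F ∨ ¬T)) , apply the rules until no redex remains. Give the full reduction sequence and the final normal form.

Answer: normal form = x0  (in 10 steps)

Working:
  start: ((¬F ∨ (T ∨ T)) ∧ (x0 ∧ x0)) ∧ ((F ∨ (T ∧ x0)) ∨ (¬F ∨ ¬T))
  →1  ((T ∨ (T ∨ T)) ∧ (x0 ∧ x0)) ∧ ((F ∨ (T ∧ x0)) ∨ (¬F ∨ ¬T))
  →2  (T ∧ (x0 ∧ x0)) ∧ ((F ∨ (T ∧ x0)) ∨ (¬F ∨ ¬T))
  →3  (x0 ∧ x0) ∧ ((F ∨ (T ∧ x0)) ∨ (¬F ∨ ¬T))
  →4  x0 ∧ ((F ∨ (T ∧ x0)) ∨ (¬F ∨ ¬T))
  →5  x0 ∧ ((T ∧ x0) ∨ (¬F ∨ ¬T))
  →6  x0 ∧ (x0 ∨ (¬F ∨ ¬T))
  →7  x0 ∧ (x0 ∨ (T ∨ ¬T))
  →8  x0 ∧ (x0 ∨ T)
  →9  x0 ∧ T
  →10  x0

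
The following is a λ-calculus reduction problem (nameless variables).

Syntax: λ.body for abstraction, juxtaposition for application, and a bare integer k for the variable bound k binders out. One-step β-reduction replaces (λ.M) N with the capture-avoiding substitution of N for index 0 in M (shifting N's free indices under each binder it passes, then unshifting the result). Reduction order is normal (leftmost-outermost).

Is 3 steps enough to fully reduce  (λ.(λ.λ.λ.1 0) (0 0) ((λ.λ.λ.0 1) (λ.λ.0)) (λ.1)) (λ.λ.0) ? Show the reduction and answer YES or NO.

Answer: NO — after 3 steps the term is (λ.(λ.λ.λ.0 1) (λ.λ.0) 0) (λ.λ.λ.0), not yet normal

Working:
  start: (λ.(λ.λ.λ.1 0) (0 0) ((λ.λ.λ.0 1) (λ.λ.0)) (λ.1)) (λ.λ.0)
  step 1: (λ.λ.λ.1 0) ((λ.λ.0) (λ.λ.0)) ((λ.λ.λ.0 1) (λ.λ.0)) (λ.λ.λ.0)
  step 2: (λ.λ.1 0) ((λ.λ.λ.0 1) (λ.λ.0)) (λ.λ.λ.0)
  step 3: (λ.(λ.λ.λ.0 1) (λ.λ.0) 0) (λ.λ.λ.0)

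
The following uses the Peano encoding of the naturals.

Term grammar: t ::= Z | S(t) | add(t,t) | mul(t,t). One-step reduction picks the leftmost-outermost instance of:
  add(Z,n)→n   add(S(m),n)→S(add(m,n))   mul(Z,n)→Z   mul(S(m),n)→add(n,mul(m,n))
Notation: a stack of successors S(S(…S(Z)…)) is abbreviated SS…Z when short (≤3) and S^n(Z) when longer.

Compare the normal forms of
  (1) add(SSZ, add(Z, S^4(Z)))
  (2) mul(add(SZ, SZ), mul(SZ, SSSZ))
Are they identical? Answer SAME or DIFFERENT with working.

Answer: SAME — A ⇓ S^6(Z), B ⇓ S^6(Z)

Derivation:
Term A:
  start: add(SSZ, add(Z, S^4(Z)))
  →1  S(add(SZ, add(Z, S^4(Z))))
  →2  S(S(add(Z, add(Z, S^4(Z)))))
  →3  S(S(add(Z, S^4(Z))))
  →4  S^6(Z)

Term B:
  start: mul(add(SZ, SZ), mul(SZ, SSSZ))
  →1  mul(S(add(Z, SZ)), mul(SZ, SSSZ))
  →2  add(mul(SZ, SSSZ), mul(add(Z, SZ), mul(SZ, SSSZ)))
  →3  add(add(SSSZ, mul(Z, SSSZ)), mul(add(Z, SZ), mul(SZ, SSSZ)))
  →4  add(S(add(SSZ, mul(Z, SSSZ))), mul(add(Z, SZ), mul(SZ, SSSZ)))
  →5  S(add(add(SSZ, mul(Z, SSSZ)), mul(add(Z, SZ), mul(SZ, SSSZ))))
  →6  S(add(S(add(SZ, mul(Z, SSSZ))), mul(add(Z, SZ), mul(SZ, SSSZ))))
  →7  S(S(add(add(SZ, mul(Z, SSSZ)), mul(add(Z, SZ), mul(SZ, SSSZ)))))
  →8  S(S(add(S(add(Z, mul(Z, SSSZ))), mul(add(Z, SZ), mul(SZ, SSSZ)))))
  →9  S(S(S(add(add(Z, mul(Z, SSSZ)), mul(add(Z, SZ), mul(SZ, SSSZ))))))
  →10  S(S(S(add(mul(Z, SSSZ), mul(add(Z, SZ), mul(SZ, SSSZ))))))
  →11  S(S(S(add(Z, mul(add(Z, SZ), mul(SZ, SSSZ))))))
  →12  S(S(S(mul(add(Z, SZ), mul(SZ, SSSZ)))))
  →13  S(S(S(mul(SZ, mul(SZ, SSSZ)))))
  →14  S(S(S(add(mul(SZ, SSSZ), mul(Z, mul(SZ, SSSZ))))))
  →15  S(S(S(add(add(SSSZ, mul(Z, SSSZ)), mul(Z, mul(SZ, SSSZ))))))
  →16  S(S(S(add(S(add(SSZ, mul(Z, SSSZ))), mul(Z, mul(SZ, SSSZ))))))
  →17  S(S(S(S(add(add(SSZ, mul(Z, SSSZ)), mul(Z, mul(SZ, SSSZ)))))))
  →18  S(S(S(S(add(S(add(SZ, mul(Z, SSSZ))), mul(Z, mul(SZ, SSSZ)))))))
  →19  S(S(S(S(S(add(add(SZ, mul(Z, SSSZ)), mul(Z, mul(SZ, SSSZ))))))))
  →20  S(S(S(S(S(add(S(add(Z, mul(Z, SSSZ))), mul(Z, mul(SZ, SSSZ))))))))
  →21  S(S(S(S(S(S(add(add(Z, mul(Z, SSSZ)), mul(Z, mul(SZ, SSSZ)))))))))
  →22  S(S(S(S(S(S(add(mul(Z, SSSZ), mul(Z, mul(SZ, SSSZ)))))))))
  →23  S(S(S(S(S(S(add(Z, mul(Z, mul(SZ, SSSZ)))))))))
  →24  S(S(S(S(S(S(mul(Z, mul(SZ, SSSZ))))))))
  →25  S^6(Z)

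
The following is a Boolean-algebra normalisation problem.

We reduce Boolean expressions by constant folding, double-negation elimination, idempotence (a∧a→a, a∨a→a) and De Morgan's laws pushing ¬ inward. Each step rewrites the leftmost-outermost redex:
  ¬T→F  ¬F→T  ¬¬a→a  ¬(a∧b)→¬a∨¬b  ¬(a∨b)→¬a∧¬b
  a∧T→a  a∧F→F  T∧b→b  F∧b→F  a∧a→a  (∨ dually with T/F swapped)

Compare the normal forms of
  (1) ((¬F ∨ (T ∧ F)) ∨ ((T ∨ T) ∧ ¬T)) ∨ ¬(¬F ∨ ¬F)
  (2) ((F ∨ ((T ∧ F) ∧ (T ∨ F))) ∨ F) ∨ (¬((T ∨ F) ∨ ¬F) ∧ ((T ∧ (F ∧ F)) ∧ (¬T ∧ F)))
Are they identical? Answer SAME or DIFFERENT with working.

Answer: DIFFERENT — A ⇓ T, B ⇓ F

Derivation:
Term A:
  start: ((¬F ∨ (T ∧ F)) ∨ ((T ∨ T) ∧ ¬T)) ∨ ¬(¬F ∨ ¬F)
  →1  ((T ∨ (T ∧ F)) ∨ ((T ∨ T) ∧ ¬T)) ∨ ¬(¬F ∨ ¬F)
  →2  (T ∨ ((T ∨ T) ∧ ¬T)) ∨ ¬(¬F ∨ ¬F)
  →3  T ∨ ¬(¬F ∨ ¬F)
  →4  T

Term B:
  start: ((F ∨ ((T ∧ F) ∧ (T ∨ F))) ∨ F) ∨ (¬((T ∨ F) ∨ ¬F) ∧ ((T ∧ (F ∧ F)) ∧ (¬T ∧ F)))
  →1  (F ∨ ((T ∧ F) ∧ (T ∨ F))) ∨ (¬((T ∨ F) ∨ ¬F) ∧ ((T ∧ (F ∧ F)) ∧ (¬T ∧ F)))
  →2  ((T ∧ F) ∧ (T ∨ F)) ∨ (¬((T ∨ F) ∨ ¬F) ∧ ((T ∧ (F ∧ F)) ∧ (¬T ∧ F)))
  →3  (F ∧ (T ∨ F)) ∨ (¬((T ∨ F) ∨ ¬F) ∧ ((T ∧ (F ∧ F)) ∧ (¬T ∧ F)))
  →4  F ∨ (¬((T ∨ F) ∨ ¬F) ∧ ((T ∧ (F ∧ F)) ∧ (¬T ∧ F)))
  →5  ¬((T ∨ F) ∨ ¬F) ∧ ((T ∧ (F ∧ F)) ∧ (¬T ∧ F))
  →6  (¬(T ∨ F) ∧ ¬¬F) ∧ ((T ∧ (F ∧ F)) ∧ (¬T ∧ F))
  →7  ((¬T ∧ ¬F) ∧ ¬¬F) ∧ ((T ∧ (F ∧ F)) ∧ (¬T ∧ F))
  →8  ((F ∧ ¬F) ∧ ¬¬F) ∧ ((T ∧ (F ∧ F)) ∧ (¬T ∧ F))
  →9  (F ∧ ¬¬F) ∧ ((T ∧ (F ∧ F)) ∧ (¬T ∧ F))
  →10  F ∧ ((T ∧ (F ∧ F)) ∧ (¬T ∧ F))
  →11  F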